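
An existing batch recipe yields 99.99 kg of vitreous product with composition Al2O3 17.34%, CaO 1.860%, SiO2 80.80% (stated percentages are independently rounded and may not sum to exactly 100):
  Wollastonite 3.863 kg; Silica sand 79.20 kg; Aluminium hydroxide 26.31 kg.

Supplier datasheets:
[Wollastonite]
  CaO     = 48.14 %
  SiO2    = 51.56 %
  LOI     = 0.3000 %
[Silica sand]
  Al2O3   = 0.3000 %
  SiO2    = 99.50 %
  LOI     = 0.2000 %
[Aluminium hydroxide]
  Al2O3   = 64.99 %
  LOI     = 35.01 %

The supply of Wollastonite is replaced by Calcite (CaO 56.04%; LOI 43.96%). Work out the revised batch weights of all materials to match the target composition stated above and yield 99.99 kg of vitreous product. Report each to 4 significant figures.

Each numeric step maintains full float precision at all times; the intermediate values are rounded off to 4 significant digits when quoted — each reported number takes just one rounding — all derived quantities are rebuilt from the weighed amounts per 99.99 kg of glass at full float precision (the totals, the three compositions, the yield, net glass mass, ignition loss), as they appear in the question or the answer.
The oxide mass targets at 99.99 kg vitreous product:
  Al2O3: 17.34% × 99.99 = 17.34 kg
  CaO: 1.860% × 99.99 = 1.860 kg
  SiO2: 80.80% × 99.99 = 80.79 kg
Sums-versus-targets review using the reported weights, on the stated basis (every target is met by its sum net of answer rounding effects):
  Al2O3: 81.20·0.003000 + 26.30·0.6499 = 17.34 kg (target 17.34 kg)
  CaO: 3.319·0.5604 = 1.860 kg (target 1.860 kg)
  SiO2: 81.20·0.9950 = 80.79 kg (target 80.79 kg)
Glass mass check: net batch after ignition = 99.99 kg (oxide target masses add up to 99.99 kg; stated basis 99.99 kg — a pure rounding effect).
Total batch = Σ batch = 110.8 kg; LOI loss = Σ batch·LOI = 10.83 kg; as yield: glass ÷ batch → 90.23%.

Revised batch per 99.99 kg vitreous product:
  Calcite: 3.319 kg
  Silica sand: 81.20 kg
  Aluminium hydroxide: 26.30 kg
Total batch = 110.8 kg; LOI loss = 10.83 kg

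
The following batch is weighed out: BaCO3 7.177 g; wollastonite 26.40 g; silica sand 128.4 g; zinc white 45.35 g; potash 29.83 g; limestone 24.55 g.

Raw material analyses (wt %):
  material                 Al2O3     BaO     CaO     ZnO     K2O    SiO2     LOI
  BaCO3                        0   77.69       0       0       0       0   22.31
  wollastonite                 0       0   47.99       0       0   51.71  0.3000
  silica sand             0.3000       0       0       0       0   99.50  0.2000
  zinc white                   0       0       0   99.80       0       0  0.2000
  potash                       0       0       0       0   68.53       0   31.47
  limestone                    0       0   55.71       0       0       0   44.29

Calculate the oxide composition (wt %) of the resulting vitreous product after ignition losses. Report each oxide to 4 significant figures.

The working math keeps exact precision at all times; in-progress results are shown with 4-significant-figure rounding within the worked lines; every reported number is rounded just once — the derived quantities (the totals, LOI, six oxide percentages, yield, glass mass) are computed starting from the weights on 239.4 g of glass at full float precision, as they appear in the problem or the answer.
Oxide-by-oxide delivered mass:
  Al2O3: 128.4·0.003000 = 0.3852 g
  BaO: 7.177·0.7769 = 5.576 g
  CaO: 26.40·0.4799 + 24.55·0.5571 = 26.35 g
  ZnO: 45.35·0.9980 = 45.26 g
  K2O: 29.83·0.6853 = 20.44 g
  SiO2: 26.40·0.5171 + 128.4·0.9950 = 141.4 g
LOI: 7.177·0.2231 + 26.40·0.003000 + 128.4·0.002000 + 45.35·0.002000 + 29.83·0.3147 + 24.55·0.4429 = 22.29 g
Net of LOI, the glass mass = 261.7 − 22.29 = 239.4 g (= Σ oxide masses)
percent by weight: oxide/glass ×100

Glass mass = 239.4 g (batch 261.7 − LOI 22.29).
Composition: Al2O3 0.1609%, BaO 2.329%, CaO 11.00%, ZnO 18.90%, K2O 8.538%, SiO2 59.06%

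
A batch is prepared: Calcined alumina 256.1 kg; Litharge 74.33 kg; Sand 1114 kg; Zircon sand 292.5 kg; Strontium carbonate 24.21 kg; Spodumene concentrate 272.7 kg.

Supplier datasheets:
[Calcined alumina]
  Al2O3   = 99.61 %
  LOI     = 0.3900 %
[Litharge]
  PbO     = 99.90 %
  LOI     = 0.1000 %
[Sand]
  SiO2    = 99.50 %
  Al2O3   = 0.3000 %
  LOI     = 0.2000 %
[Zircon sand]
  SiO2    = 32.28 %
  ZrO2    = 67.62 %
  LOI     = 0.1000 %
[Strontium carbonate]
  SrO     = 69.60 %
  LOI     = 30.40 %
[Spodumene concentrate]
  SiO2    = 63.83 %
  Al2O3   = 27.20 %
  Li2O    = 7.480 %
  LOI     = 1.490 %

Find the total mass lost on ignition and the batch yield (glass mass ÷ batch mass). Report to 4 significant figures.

LOI loss = 15.02 kg; glass = 2019 kg; yield = 99.26%

The whole derivation carries exact precision through every step — rounding to four significant digits applies to every working value as displayed — every reported result includes exactly one rounding — derived quantities, including totals, ignition loss, the yield, six oxide percentages, glass mass, are rebuilt from the batch weights at 2019 kg of glass at full precision as set out in the problem or answer text.
Each material's LOI contribution:
  Calcined alumina: 256.1 × 0.003900 = 0.9988 kg
  Litharge: 74.33 × 0.001000 = 0.07433 kg
  Sand: 1114 × 0.002000 = 2.228 kg
  Zircon sand: 292.5 × 0.001000 = 0.2925 kg
  Strontium carbonate: 24.21 × 0.3040 = 7.360 kg
  Spodumene concentrate: 272.7 × 0.01490 = 4.063 kg
Total LOI = 15.02 kg
Glass = batch − LOI = 2034 − 15.02 = 2019 kg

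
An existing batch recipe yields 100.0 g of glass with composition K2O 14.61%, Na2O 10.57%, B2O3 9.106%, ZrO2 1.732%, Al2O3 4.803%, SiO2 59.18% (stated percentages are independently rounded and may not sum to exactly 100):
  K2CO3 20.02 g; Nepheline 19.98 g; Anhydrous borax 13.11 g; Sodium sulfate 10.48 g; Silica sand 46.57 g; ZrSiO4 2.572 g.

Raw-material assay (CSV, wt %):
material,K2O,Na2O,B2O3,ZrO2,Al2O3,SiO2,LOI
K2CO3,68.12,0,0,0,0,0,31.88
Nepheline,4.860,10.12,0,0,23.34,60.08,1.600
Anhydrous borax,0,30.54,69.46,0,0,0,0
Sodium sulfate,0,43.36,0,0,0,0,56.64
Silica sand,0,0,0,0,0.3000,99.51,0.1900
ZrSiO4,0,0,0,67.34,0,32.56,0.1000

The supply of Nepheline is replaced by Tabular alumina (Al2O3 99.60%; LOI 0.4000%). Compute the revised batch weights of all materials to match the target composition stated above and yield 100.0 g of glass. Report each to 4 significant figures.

Working values appear rounded to four significant figures across the worked steps; the whole derivation runs at full precision from first step to last. Every reported result is rounded only once. All derived quantities (net glass mass, LOI, the totals, yield, the six compositions) are carried using the weight values per 100.0 g of glass in full float precision exactly as printed in question or answer.
Per-oxide target masses for 100.0 g glass:
  K2O: 14.61% × 100.0 = 14.61 g
  Na2O: 10.57% × 100.0 = 10.57 g
  B2O3: 9.106% × 100.0 = 9.106 g
  ZrO2: 1.732% × 100.0 = 1.732 g
  Al2O3: 4.803% × 100.0 = 4.803 g
  SiO2: 59.18% × 100.0 = 59.18 g
A balance pass over the oxides, on the weights just shown, per the basis as stated (target by target, the sums agree up to rounding of the answer):
  K2O: 21.45·0.6812 = 14.61 g (target 14.61 g)
  Na2O: 13.11·0.3054 + 15.14·0.4336 = 10.57 g (target 10.57 g)
  B2O3: 13.11·0.6946 = 9.106 g (target 9.106 g)
  ZrO2: 2.572·0.6734 = 1.732 g (target 1.732 g)
  Al2O3: 4.646·0.9960 + 58.63·0.003000 = 4.803 g (target 4.803 g)
  SiO2: 58.63·0.9951 + 2.572·0.3256 = 59.18 g (target 59.18 g)
Auditing the glass mass value: batch total minus LOI = 100.0 g (per-oxide target masses sum to 100.0 g; basis as stated: 100.0 g — a pure rounding effect).
Whole-batch sum: Σ batch = 115.5 g; ignition loss, Σ(batch × LOI) = 15.55 g; yield: glass divided by total = 86.55%.

Revised batch per 100.0 g glass:
  K2CO3: 21.45 g
  Tabular alumina: 4.646 g
  Anhydrous borax: 13.11 g
  Sodium sulfate: 15.14 g
  Silica sand: 58.63 g
  ZrSiO4: 2.572 g
Total batch = 115.5 g; LOI loss = 15.55 g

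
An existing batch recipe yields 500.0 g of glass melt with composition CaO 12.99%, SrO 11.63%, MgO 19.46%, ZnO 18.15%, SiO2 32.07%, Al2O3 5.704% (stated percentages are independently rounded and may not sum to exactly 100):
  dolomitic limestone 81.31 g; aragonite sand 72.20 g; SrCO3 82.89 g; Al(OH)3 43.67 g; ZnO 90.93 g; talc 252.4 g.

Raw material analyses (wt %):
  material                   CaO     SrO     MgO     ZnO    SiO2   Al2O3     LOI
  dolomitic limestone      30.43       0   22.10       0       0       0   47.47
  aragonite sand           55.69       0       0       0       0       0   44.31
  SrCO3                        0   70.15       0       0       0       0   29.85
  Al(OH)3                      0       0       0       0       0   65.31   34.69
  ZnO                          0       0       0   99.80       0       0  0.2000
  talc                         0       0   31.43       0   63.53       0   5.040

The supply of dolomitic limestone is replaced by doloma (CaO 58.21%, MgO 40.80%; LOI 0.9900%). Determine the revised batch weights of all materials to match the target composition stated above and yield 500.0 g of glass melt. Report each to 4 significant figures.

The working math carries exact precision in every operation — working values are displayed rounded off to 4 significant figures within the worked lines; each reported figure is rounded just once. Derived quantities (glass mass, LOI, six oxide percentages, yield, the totals) are carried from the batch weights per 500.0 g of glass at exact precision, as given in either problem or answer.
The oxide mass targets at 500.0 g glass melt:
  CaO: 12.99% × 500.0 = 64.95 g
  SrO: 11.63% × 500.0 = 58.15 g
  MgO: 19.46% × 500.0 = 97.30 g
  ZnO: 18.15% × 500.0 = 90.75 g
  SiO2: 32.07% × 500.0 = 160.4 g
  Al2O3: 5.704% × 500.0 = 28.52 g
Verifying the oxide balance applying the batch weights above, per the basis as stated (each sum matches its target mass up to rounding of the answer):
  CaO: 44.05·0.5821 + 70.59·0.5569 = 64.95 g (target 64.95 g)
  SrO: 82.89·0.7015 = 58.15 g (target 58.15 g)
  MgO: 44.05·0.4080 + 252.4·0.3143 = 97.30 g (target 97.30 g)
  ZnO: 90.93·0.9980 = 90.75 g (target 90.75 g)
  SiO2: 252.4·0.6353 = 160.3 g (target 160.4 g)
  Al2O3: 43.67·0.6531 = 28.52 g (target 28.52 g)
Glass-mass closure: total charge less LOI = 500.0 g (summing oxide targets gives 500.0 g; with the basis standing at 500.0 g — deltas are rounding alone).
Total batch = Σ batch = 584.5 g; ignition loss, Σ(batch × LOI) = 84.51 g; yield = glass ÷ total batch = 85.54%.

Revised batch per 500.0 g glass melt:
  doloma: 44.05 g
  aragonite sand: 70.59 g
  SrCO3: 82.89 g
  Al(OH)3: 43.67 g
  ZnO: 90.93 g
  talc: 252.4 g
Total batch = 584.5 g; LOI loss = 84.51 g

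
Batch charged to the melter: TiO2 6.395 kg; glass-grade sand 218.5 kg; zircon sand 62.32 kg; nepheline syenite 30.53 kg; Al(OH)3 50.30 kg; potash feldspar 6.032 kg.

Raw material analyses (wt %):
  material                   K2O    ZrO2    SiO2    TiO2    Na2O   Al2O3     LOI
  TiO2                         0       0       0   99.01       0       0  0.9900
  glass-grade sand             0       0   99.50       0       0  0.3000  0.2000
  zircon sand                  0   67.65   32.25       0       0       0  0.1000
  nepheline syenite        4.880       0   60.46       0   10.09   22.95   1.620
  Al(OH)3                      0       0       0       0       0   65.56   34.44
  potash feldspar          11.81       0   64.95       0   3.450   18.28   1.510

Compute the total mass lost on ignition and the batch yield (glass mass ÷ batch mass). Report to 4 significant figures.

Intermediates appear rounded to 4 significant digits. Each numeric step keeps exact precision in all steps. Each reported number receives exactly one rounding. Derived quantities are rebuilt starting from the weights per 355.6 kg of glass in full float precision (the totals, LOI, the six compositions, yield, net glass mass), precisely as stated by the problem or answer text.
Per-material ignition loss:
  TiO2: 6.395 × 0.009900 = 0.06331 kg
  glass-grade sand: 218.5 × 0.002000 = 0.4370 kg
  zircon sand: 62.32 × 0.001000 = 0.06232 kg
  nepheline syenite: 30.53 × 0.01620 = 0.4946 kg
  Al(OH)3: 50.30 × 0.3444 = 17.32 kg
  potash feldspar: 6.032 × 0.01510 = 0.09108 kg
Total LOI = 18.47 kg
Glass = batch − LOI = 374.1 − 18.47 = 355.6 kg

LOI loss = 18.47 kg; glass = 355.6 kg; yield = 95.06%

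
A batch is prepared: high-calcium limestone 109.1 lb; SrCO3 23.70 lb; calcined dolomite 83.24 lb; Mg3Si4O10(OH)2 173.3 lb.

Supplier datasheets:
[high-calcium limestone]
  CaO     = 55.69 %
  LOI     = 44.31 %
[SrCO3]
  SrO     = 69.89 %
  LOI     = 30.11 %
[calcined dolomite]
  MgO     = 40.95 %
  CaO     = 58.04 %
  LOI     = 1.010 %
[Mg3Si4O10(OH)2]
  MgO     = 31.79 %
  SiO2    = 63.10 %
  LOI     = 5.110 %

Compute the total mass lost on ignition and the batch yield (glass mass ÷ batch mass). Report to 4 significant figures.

LOI loss = 65.17 lb; glass = 324.2 lb; yield = 83.26%

Working values are printed rounded to 4 significant figures at each printed step; full float precision is kept all the way through. Each reported value is rounded once only — derived quantities (the totals, the yield, glass mass, ignition loss, four oxide percentages) are recomputed starting from the weights at 324.2 lb of glass at full float precision, as quoted within the problem or answer text.
Material-by-material LOI:
  high-calcium limestone: 109.1 × 0.4431 = 48.34 lb
  SrCO3: 23.70 × 0.3011 = 7.136 lb
  calcined dolomite: 83.24 × 0.01010 = 0.8407 lb
  Mg3Si4O10(OH)2: 173.3 × 0.05110 = 8.856 lb
Total LOI = 65.17 lb
Glass = batch − LOI = 389.3 − 65.17 = 324.2 lb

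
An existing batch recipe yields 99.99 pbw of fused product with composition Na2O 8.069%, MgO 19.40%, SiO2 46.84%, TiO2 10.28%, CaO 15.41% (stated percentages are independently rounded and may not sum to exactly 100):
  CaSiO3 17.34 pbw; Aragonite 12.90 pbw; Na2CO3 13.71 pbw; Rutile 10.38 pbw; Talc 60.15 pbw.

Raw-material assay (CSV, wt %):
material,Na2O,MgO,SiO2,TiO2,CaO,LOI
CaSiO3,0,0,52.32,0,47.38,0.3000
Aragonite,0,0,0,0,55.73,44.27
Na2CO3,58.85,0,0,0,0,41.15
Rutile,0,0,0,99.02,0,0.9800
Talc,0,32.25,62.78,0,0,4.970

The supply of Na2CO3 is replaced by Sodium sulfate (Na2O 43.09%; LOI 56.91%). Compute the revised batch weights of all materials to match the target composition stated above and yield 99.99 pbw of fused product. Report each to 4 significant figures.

The whole derivation carries full float precision at each step — mid-chain values are printed (rounded to 4 significant digits) across the worked steps — each reported figure sees exactly one rounding; all derived quantities are re-derived at full precision (yield, the totals, glass mass, LOI, the five compositions) using the weight values on 99.99 pbw of glass exactly as printed in the problem or answer text.
Target masses of each oxide per 99.99 pbw fused product:
  Na2O: 8.069% × 99.99 = 8.068 pbw
  MgO: 19.40% × 99.99 = 19.40 pbw
  SiO2: 46.84% × 99.99 = 46.84 pbw
  TiO2: 10.28% × 99.99 = 10.28 pbw
  CaO: 15.41% × 99.99 = 15.41 pbw
Per-oxide balance check per the reported batch figures, versus the basis set out (oxide sums agree with the targets within answer rounding):
  Na2O: 18.72·0.4309 = 8.066 pbw (target 8.068 pbw)
  MgO: 60.15·0.3225 = 19.40 pbw (target 19.40 pbw)
  SiO2: 17.34·0.5232 + 60.15·0.6278 = 46.83 pbw (target 46.84 pbw)
  TiO2: 10.38·0.9902 = 10.28 pbw (target 10.28 pbw)
  CaO: 17.34·0.4738 + 12.90·0.5573 = 15.40 pbw (target 15.41 pbw)
Glass-mass sanity pass: batch Σ − ignition loss = 99.98 pbw (targets for the oxides total 99.99 pbw; stated basis 99.99 pbw — differing by rounding only).
Summing the batch: Σ batch = 119.5 pbw; Σ batch·LOI gives LOI loss = 19.51 pbw; the yield ratio, glass ÷ batch: 83.67%.

Revised batch per 99.99 pbw fused product:
  CaSiO3: 17.34 pbw
  Aragonite: 12.90 pbw
  Sodium sulfate: 18.72 pbw
  Rutile: 10.38 pbw
  Talc: 60.15 pbw
Total batch = 119.5 pbw; LOI loss = 19.51 pbw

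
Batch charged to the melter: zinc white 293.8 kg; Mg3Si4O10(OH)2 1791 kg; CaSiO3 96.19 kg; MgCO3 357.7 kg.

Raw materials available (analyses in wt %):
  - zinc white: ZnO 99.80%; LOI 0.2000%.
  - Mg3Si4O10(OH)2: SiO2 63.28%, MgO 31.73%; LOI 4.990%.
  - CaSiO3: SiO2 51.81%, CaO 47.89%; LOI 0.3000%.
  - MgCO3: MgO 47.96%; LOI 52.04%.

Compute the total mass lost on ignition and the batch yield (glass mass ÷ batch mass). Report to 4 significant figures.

LOI loss = 276.4 kg; glass = 2262 kg; yield = 89.11%

Values along the way are printed (rounded to 4 significant figures) when written out. All arithmetic carries full float precision through the solve; each reported figure takes just one rounding — derived quantities (totals, four oxide percentages, LOI, the yield, glass mass) are computed at full float precision from the weighed amounts at 2262 kg of glass as quoted within the problem or answer text.
Per-material ignition loss:
  zinc white: 293.8 × 0.002000 = 0.5876 kg
  Mg3Si4O10(OH)2: 1791 × 0.04990 = 89.37 kg
  CaSiO3: 96.19 × 0.003000 = 0.2886 kg
  MgCO3: 357.7 × 0.5204 = 186.1 kg
Total LOI = 276.4 kg
Glass = batch − LOI = 2539 − 276.4 = 2262 kg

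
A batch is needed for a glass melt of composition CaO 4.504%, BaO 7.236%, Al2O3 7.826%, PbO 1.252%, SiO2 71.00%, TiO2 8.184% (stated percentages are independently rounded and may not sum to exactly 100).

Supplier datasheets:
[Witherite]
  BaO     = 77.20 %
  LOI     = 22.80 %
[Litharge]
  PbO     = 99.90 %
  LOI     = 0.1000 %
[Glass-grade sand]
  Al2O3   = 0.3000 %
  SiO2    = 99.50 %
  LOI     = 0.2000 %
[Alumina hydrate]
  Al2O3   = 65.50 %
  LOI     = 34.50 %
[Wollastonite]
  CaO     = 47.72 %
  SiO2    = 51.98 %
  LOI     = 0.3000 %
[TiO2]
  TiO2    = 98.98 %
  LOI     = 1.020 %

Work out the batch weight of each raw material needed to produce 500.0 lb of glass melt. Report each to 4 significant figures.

Rounding to four significant digits governs each working value as printed — full float precision is maintained at each step; each reported figure receives exactly one rounding. The derived quantities (glass mass, totals, LOI, the six compositions, yield) are computed using the weight values for 500.0 lb of glass in exact precision as written in the question or the answer.
Target masses of each oxide per 500.0 lb glass melt:
  CaO: 4.504% × 500.0 = 22.52 lb
  BaO: 7.236% × 500.0 = 36.18 lb
  Al2O3: 7.826% × 500.0 = 39.13 lb
  PbO: 1.252% × 500.0 = 6.260 lb
  SiO2: 71.00% × 500.0 = 355.0 lb
  TiO2: 8.184% × 500.0 = 40.92 lb
Verifying the oxide balance given the weights on record, versus the basis set out (every target is met by its sum given rounding of the digits):
  CaO: 47.19·0.4772 = 22.52 lb (target 22.52 lb)
  BaO: 46.87·0.7720 = 36.18 lb (target 36.18 lb)
  Al2O3: 332.1·0.003000 + 58.22·0.6550 = 39.13 lb (target 39.13 lb)
  PbO: 6.266·0.9990 = 6.260 lb (target 6.260 lb)
  SiO2: 332.1·0.9950 + 47.19·0.5198 = 355.0 lb (target 355.0 lb)
  TiO2: 41.34·0.9898 = 40.92 lb (target 40.92 lb)
Glass-mass sanity pass: Σ batch − LOI loss = 500.0 lb (summing oxide targets gives 500.0 lb; stated basis 500.0 lb — a pure rounding effect).
Whole-batch sum: Σ batch = 532.0 lb; the LOI term Σ batch·LOI equals 32.01 lb; yield = glass ÷ total batch = 93.98%.

Batch per 500.0 lb glass melt:
  Witherite: 46.87 lb
  Litharge: 6.266 lb
  Glass-grade sand: 332.1 lb
  Alumina hydrate: 58.22 lb
  Wollastonite: 47.19 lb
  TiO2: 41.34 lb
Total batch = 532.0 lb; LOI loss = 32.01 lb; yield = 93.98%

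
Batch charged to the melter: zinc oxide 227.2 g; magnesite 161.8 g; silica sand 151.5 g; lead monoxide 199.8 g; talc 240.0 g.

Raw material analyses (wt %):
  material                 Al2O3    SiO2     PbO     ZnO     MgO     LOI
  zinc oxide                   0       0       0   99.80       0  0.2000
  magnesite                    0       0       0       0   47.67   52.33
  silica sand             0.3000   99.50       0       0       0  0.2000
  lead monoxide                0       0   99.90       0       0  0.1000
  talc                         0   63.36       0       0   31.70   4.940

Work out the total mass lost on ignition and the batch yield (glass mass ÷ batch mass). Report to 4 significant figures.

Each numeric step holds full float precision at every stage. Mid-chain values appear rounded to 4 significant figures when written out — each reported number is rounded only once — the derived quantities (totals, five oxide percentages, yield, net glass mass, LOI) are re-derived from the weighed amounts per 882.8 g of glass in full precision as given in the problem or the answer.
Loss on ignition, line by line:
  zinc oxide: 227.2 × 0.002000 = 0.4544 g
  magnesite: 161.8 × 0.5233 = 84.67 g
  silica sand: 151.5 × 0.002000 = 0.3030 g
  lead monoxide: 199.8 × 0.001000 = 0.1998 g
  talc: 240.0 × 0.04940 = 11.86 g
Total LOI = 97.48 g
Glass = batch − LOI = 980.3 − 97.48 = 882.8 g

LOI loss = 97.48 g; glass = 882.8 g; yield = 90.06%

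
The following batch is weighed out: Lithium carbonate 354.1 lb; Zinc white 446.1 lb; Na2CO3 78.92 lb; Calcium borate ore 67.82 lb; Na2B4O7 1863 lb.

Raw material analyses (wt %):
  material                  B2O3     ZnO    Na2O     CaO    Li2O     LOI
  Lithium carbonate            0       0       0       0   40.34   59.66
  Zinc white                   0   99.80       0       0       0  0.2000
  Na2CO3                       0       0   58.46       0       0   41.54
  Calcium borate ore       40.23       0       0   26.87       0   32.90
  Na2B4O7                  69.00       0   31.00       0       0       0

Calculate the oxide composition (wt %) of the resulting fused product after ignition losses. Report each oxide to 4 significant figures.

Glass mass = 2543 lb (batch 2810 − LOI 267.2).
Composition: B2O3 51.63%, ZnO 17.51%, Na2O 24.53%, CaO 0.7167%, Li2O 5.618%

All arithmetic holds full precision from first step to last; values along the way are displayed (rounded to 4 significant figures) within the worked lines. A single rounding produces each reported result. The derived quantities are carried in exact precision (the five compositions, net glass mass, ignition loss, the totals, the yield) from the batch weights on 2543 lb of glass as quoted within either problem or answer.
Mass of each oxide from the mix:
  B2O3: 67.82·0.4023 + 1863·0.6900 = 1313 lb
  ZnO: 446.1·0.9980 = 445.2 lb
  Na2O: 78.92·0.5846 + 1863·0.3100 = 623.7 lb
  CaO: 67.82·0.2687 = 18.22 lb
  Li2O: 354.1·0.4034 = 142.8 lb
LOI: 354.1·0.5966 + 446.1·0.002000 + 78.92·0.4154 + 67.82·0.3290 = 267.2 lb
batch − LOI leaves glass = 2810 − 267.2 = 2543 lb (equal to the oxide-mass sum)
oxide / glass × 100 gives the wt %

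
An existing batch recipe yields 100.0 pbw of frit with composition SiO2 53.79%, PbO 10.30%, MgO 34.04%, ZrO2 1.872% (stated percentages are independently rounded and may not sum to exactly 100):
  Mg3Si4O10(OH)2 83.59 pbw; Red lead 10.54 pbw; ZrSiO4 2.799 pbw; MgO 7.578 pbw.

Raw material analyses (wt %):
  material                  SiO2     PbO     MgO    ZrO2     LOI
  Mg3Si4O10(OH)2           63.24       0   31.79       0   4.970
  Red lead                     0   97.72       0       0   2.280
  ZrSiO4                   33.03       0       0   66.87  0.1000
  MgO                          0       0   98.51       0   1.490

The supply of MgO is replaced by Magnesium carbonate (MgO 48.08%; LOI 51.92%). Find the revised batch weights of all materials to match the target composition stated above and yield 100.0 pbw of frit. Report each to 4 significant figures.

Revised batch per 100.0 pbw frit:
  Mg3Si4O10(OH)2: 83.59 pbw
  Red lead: 10.54 pbw
  ZrSiO4: 2.799 pbw
  Magnesium carbonate: 15.53 pbw
Total batch = 112.5 pbw; LOI loss = 12.46 pbw

Intermediates appear, with 4-significant-digit rounding, when written out; all internal work maintains full precision at every stage — each reported figure is rounded once only. All derived quantities, including ignition loss, glass mass, the four compositions, totals, yield, are rebuilt from the weighed amounts at 100.0 pbw of glass at full precision, as given in the problem or answer text.
Target oxide masses per 100.0 pbw frit:
  SiO2: 53.79% × 100.0 = 53.79 pbw
  PbO: 10.30% × 100.0 = 10.30 pbw
  MgO: 34.04% × 100.0 = 34.04 pbw
  ZrO2: 1.872% × 100.0 = 1.872 pbw
Balance tally, oxide-wise, working from each reported weight, under the basis named above (sum by sum, the targets are met given rounding of the digits):
  SiO2: 83.59·0.6324 + 2.799·0.3303 = 53.79 pbw (target 53.79 pbw)
  PbO: 10.54·0.9772 = 10.30 pbw (target 10.30 pbw)
  MgO: 83.59·0.3179 + 15.53·0.4808 = 34.04 pbw (target 34.04 pbw)
  ZrO2: 2.799·0.6687 = 1.872 pbw (target 1.872 pbw)
Mass balance on the glass: batch Σ − ignition loss = 100.0 pbw (targets for the oxides total 100.0 pbw; basis as stated: 100.0 pbw — any gap is answer rounding).
Adding the batch up: Σ batch = 112.5 pbw; ignition loss, Σ(batch × LOI) = 12.46 pbw; yield, glass over the total, = 88.92%.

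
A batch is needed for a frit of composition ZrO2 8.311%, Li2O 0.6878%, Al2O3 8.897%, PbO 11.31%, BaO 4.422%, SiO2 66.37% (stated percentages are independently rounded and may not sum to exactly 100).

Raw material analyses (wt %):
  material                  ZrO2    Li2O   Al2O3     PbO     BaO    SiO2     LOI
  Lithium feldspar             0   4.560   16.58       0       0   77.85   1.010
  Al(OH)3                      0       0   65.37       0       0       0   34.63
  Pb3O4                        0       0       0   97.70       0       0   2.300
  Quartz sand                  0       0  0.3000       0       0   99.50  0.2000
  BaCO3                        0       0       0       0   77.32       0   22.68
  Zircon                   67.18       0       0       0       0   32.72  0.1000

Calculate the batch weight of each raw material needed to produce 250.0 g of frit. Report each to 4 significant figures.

The whole derivation runs at full float precision in all steps; intermediates are displayed rounded to four significant digits alongside each step — each reported number is rounded only once; derived quantities, including totals, ignition loss, six oxide percentages, net glass mass, yield, are carried from the batch weights for 250.0 g of glass in exact precision as set out in the problem or the answer.
Per-oxide target masses for 250.0 g frit:
  ZrO2: 8.311% × 250.0 = 20.78 g
  Li2O: 0.6878% × 250.0 = 1.719 g
  Al2O3: 8.897% × 250.0 = 22.24 g
  PbO: 11.31% × 250.0 = 28.28 g
  BaO: 4.422% × 250.0 = 11.06 g
  SiO2: 66.37% × 250.0 = 165.9 g
Verifying the oxide balance using the reported weights, on the stated basis (each sum matches its target mass once rounding is allowed for):
  ZrO2: 30.93·0.6718 = 20.78 g (target 20.78 g)
  Li2O: 37.71·0.04560 = 1.720 g (target 1.719 g)
  Al2O3: 37.71·0.1658 + 23.88·0.6537 + 127.1·0.003000 = 22.24 g (target 22.24 g)
  PbO: 28.94·0.9770 = 28.27 g (target 28.28 g)
  BaO: 14.30·0.7732 = 11.06 g (target 11.06 g)
  SiO2: 37.71·0.7785 + 127.1·0.9950 + 30.93·0.3272 = 165.9 g (target 165.9 g)
Glass mass check: total batch − LOI = 250.0 g (the Σ of target masses is 250.0 g; against the stated basis, 250.0 g — deltas are rounding alone).
Batch total: Σ batch = 262.9 g; ignition loss, Σ(batch × LOI) = 12.84 g; yield: glass divided by total = 95.11%.

Batch per 250.0 g frit:
  Lithium feldspar: 37.71 g
  Al(OH)3: 23.88 g
  Pb3O4: 28.94 g
  Quartz sand: 127.1 g
  BaCO3: 14.30 g
  Zircon: 30.93 g
Total batch = 262.9 g; LOI loss = 12.84 g; yield = 95.11%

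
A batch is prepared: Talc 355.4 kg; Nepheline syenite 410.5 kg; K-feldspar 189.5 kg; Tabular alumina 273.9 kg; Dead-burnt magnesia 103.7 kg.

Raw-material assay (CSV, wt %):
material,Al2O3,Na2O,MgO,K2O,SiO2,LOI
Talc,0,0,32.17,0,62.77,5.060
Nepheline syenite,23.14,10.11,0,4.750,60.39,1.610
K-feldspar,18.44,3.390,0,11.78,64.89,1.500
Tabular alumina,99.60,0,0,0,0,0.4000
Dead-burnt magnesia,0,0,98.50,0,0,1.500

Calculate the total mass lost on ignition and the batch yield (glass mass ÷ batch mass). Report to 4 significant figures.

Each numeric step carries exact precision in every operation. In-progress results are printed rounded to four significant digits on the page — every reported number takes a single rounding — derived quantities, which include the five compositions, the yield, totals, LOI, glass mass, are carried at exact precision, as set out in question or answer, starting from the weights for 1303 kg of glass.
Material-by-material LOI:
  Talc: 355.4 × 0.05060 = 17.98 kg
  Nepheline syenite: 410.5 × 0.01610 = 6.609 kg
  K-feldspar: 189.5 × 0.01500 = 2.842 kg
  Tabular alumina: 273.9 × 0.004000 = 1.096 kg
  Dead-burnt magnesia: 103.7 × 0.01500 = 1.555 kg
Total LOI = 30.09 kg
Glass = batch − LOI = 1333 − 30.09 = 1303 kg

LOI loss = 30.09 kg; glass = 1303 kg; yield = 97.74%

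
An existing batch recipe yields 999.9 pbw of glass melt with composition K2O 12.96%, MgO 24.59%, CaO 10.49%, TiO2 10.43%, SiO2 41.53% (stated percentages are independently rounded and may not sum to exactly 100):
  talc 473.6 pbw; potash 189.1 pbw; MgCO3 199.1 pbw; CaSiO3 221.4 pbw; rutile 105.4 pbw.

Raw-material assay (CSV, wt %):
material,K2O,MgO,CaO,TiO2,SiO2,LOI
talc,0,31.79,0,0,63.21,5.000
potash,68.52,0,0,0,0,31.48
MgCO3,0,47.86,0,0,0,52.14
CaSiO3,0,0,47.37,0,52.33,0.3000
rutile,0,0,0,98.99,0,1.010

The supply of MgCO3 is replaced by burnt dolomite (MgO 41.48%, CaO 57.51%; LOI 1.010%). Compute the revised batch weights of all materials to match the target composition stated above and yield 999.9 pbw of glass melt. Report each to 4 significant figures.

Full precision is carried in all steps — values along the way are shown rounded to four significant digits between the steps; each reported number sees exactly one rounding. Derived quantities are re-derived starting from the weights per 999.9 pbw of glass at full precision (yield, totals, the five compositions, LOI, net glass mass), as written in the question or the answer.
Oxide mass targets, per 999.9 pbw glass melt:
  K2O: 12.96% × 999.9 = 129.6 pbw
  MgO: 24.59% × 999.9 = 245.9 pbw
  CaO: 10.49% × 999.9 = 104.9 pbw
  TiO2: 10.43% × 999.9 = 104.3 pbw
  SiO2: 41.53% × 999.9 = 415.3 pbw
Balance tally, oxide-wise, given the weights on record, under the basis named above (each sum matches its target mass up to rounding of the answer):
  K2O: 189.1·0.6852 = 129.6 pbw (target 129.6 pbw)
  MgO: 604.1·0.3179 + 129.8·0.4148 = 245.9 pbw (target 245.9 pbw)
  CaO: 129.8·0.5751 + 63.86·0.4737 = 104.9 pbw (target 104.9 pbw)
  TiO2: 105.4·0.9899 = 104.3 pbw (target 104.3 pbw)
  SiO2: 604.1·0.6321 + 63.86·0.5233 = 415.3 pbw (target 415.3 pbw)
Glass-mass sanity pass: total charge less LOI = 1000 pbw (the Σ of target masses is 999.9 pbw; basis as stated: 999.9 pbw — differing by rounding only).
Batch grand total — Σ batch = 1092 pbw; Σ batch·LOI gives LOI loss = 92.30 pbw; yield: glass divided by total = 91.55%.

Revised batch per 999.9 pbw glass melt:
  talc: 604.1 pbw
  potash: 189.1 pbw
  burnt dolomite: 129.8 pbw
  CaSiO3: 63.86 pbw
  rutile: 105.4 pbw
Total batch = 1092 pbw; LOI loss = 92.30 pbw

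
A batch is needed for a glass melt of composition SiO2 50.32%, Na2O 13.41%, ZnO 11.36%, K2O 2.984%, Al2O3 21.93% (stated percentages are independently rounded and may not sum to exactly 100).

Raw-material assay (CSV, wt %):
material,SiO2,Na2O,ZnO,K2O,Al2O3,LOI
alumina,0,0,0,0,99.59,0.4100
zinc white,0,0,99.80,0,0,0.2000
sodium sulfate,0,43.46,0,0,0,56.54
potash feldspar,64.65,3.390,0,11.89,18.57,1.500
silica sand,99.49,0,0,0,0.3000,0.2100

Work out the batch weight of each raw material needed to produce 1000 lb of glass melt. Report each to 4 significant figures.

Working values are shown, rounded to 4 significant digits, between the steps — every computation carries exact precision end to end — every reported number receives exactly one rounding; all derived quantities (five oxide percentages, yield, the totals, LOI, glass mass) are carried using the weight values per 1000 lb of glass in full float precision exactly as printed in the question or the answer.
Per-oxide target masses for 1000 lb glass melt:
  SiO2: 50.32% × 1000 = 503.2 lb
  Na2O: 13.41% × 1000 = 134.1 lb
  ZnO: 11.36% × 1000 = 113.6 lb
  K2O: 2.984% × 1000 = 29.84 lb
  Al2O3: 21.93% × 1000 = 219.3 lb
A balance pass over the oxides, given the weights on record, at the basis given (every target is met by its sum inside rounding margins):
  SiO2: 251.0·0.6465 + 342.7·0.9949 = 503.2 lb (target 503.2 lb)
  Na2O: 289.0·0.4346 + 251.0·0.03390 = 134.1 lb (target 134.1 lb)
  ZnO: 113.8·0.9980 = 113.6 lb (target 113.6 lb)
  K2O: 251.0·0.1189 = 29.84 lb (target 29.84 lb)
  Al2O3: 172.4·0.9959 + 251.0·0.1857 + 342.7·0.003000 = 219.3 lb (target 219.3 lb)
The glass-mass cross-check: batch Σ − ignition loss = 1000 lb (the targets, summed, come to 1000 lb; versus the stated basis of 1000 lb — differing by rounding only).
Batch grand total — Σ batch = 1169 lb; ignition loss, Σ(batch × LOI) = 168.8 lb; the yield ratio, glass ÷ batch: 85.56%.

Batch per 1000 lb glass melt:
  alumina: 172.4 lb
  zinc white: 113.8 lb
  sodium sulfate: 289.0 lb
  potash feldspar: 251.0 lb
  silica sand: 342.7 lb
Total batch = 1169 lb; LOI loss = 168.8 lb; yield = 85.56%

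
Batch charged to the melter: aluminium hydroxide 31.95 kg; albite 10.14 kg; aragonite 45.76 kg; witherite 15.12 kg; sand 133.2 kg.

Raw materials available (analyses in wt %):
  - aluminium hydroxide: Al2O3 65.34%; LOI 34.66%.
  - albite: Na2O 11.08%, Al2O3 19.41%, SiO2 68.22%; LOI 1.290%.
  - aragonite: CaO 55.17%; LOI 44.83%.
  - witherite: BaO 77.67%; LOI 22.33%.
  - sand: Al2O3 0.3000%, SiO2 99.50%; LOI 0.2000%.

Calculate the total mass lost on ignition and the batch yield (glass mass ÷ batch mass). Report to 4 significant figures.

LOI loss = 35.36 kg; glass = 200.8 kg; yield = 85.03%

The working math holds full float precision all the way through. Mid-chain values are displayed, with 4-significant-figure rounding, between the steps; each reported value sees exactly one rounding. All derived quantities, including the yield, the five compositions, LOI, glass mass, totals, are computed from the weighed amounts for 200.8 kg of glass in exact precision as quoted within problem or answer.
LOI of each material in turn:
  aluminium hydroxide: 31.95 × 0.3466 = 11.07 kg
  albite: 10.14 × 0.01290 = 0.1308 kg
  aragonite: 45.76 × 0.4483 = 20.51 kg
  witherite: 15.12 × 0.2233 = 3.376 kg
  sand: 133.2 × 0.002000 = 0.2664 kg
Total LOI = 35.36 kg
Glass = batch − LOI = 236.2 − 35.36 = 200.8 kg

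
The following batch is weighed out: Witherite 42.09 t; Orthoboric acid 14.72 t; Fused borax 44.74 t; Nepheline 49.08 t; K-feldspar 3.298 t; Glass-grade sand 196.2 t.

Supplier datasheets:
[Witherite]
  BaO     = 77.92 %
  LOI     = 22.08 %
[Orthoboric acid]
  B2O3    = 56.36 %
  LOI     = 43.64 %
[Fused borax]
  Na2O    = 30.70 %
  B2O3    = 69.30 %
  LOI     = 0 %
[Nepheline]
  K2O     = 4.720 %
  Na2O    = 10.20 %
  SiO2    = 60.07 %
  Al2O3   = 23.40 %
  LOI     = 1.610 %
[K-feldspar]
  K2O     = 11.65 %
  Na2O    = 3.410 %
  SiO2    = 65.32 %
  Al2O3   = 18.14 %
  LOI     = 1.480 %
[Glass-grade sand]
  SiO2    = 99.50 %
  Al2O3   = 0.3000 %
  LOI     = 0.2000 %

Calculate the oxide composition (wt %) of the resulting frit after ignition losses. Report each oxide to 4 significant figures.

Glass mass = 333.2 t (batch 350.1 − LOI 16.95).
Composition: BaO 9.844%, K2O 0.8106%, Na2O 5.659%, SiO2 68.09%, Al2O3 3.803%, B2O3 11.80%

Rounding to four significant figures extends to each intermediate as displayed. Each numeric step holds full float precision in every operation; each reported number is rounded once only. Derived quantities, including net glass mass, totals, the yield, LOI, six oxide percentages, are rebuilt from the weighed amounts on 333.2 t of glass at full float precision as written in the problem or the answer.
Oxide-by-oxide delivered mass:
  BaO: 42.09·0.7792 = 32.80 t
  K2O: 49.08·0.04720 + 3.298·0.1165 = 2.701 t
  Na2O: 44.74·0.3070 + 49.08·0.1020 + 3.298·0.03410 = 18.85 t
  SiO2: 49.08·0.6007 + 3.298·0.6532 + 196.2·0.9950 = 226.9 t
  Al2O3: 49.08·0.2340 + 3.298·0.1814 + 196.2·0.003000 = 12.67 t
  B2O3: 14.72·0.5636 + 44.74·0.6930 = 39.30 t
LOI: 42.09·0.2208 + 14.72·0.4364 + 49.08·0.01610 + 3.298·0.01480 + 196.2·0.002000 = 16.95 t
batch − LOI leaves glass = 350.1 − 16.95 = 333.2 t (matching Σ of the oxides)
wt % = 100 × oxide mass / glass mass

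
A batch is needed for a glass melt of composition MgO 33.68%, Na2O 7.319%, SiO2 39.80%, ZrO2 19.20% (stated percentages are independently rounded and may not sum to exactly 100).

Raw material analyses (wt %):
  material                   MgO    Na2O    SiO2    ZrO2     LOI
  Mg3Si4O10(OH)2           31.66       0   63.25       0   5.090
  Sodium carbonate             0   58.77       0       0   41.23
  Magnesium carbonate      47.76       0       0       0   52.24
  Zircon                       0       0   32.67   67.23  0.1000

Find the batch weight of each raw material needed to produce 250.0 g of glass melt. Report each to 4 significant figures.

Batch per 250.0 g glass melt:
  Mg3Si4O10(OH)2: 120.4 g
  Sodium carbonate: 31.13 g
  Magnesium carbonate: 96.46 g
  Zircon: 71.40 g
Total batch = 319.4 g; LOI loss = 69.43 g; yield = 78.26%

Each numeric step carries full precision through every step; the intermediate values are printed (rounded to four significant figures) between the steps; a single rounding completes each reported value — derived quantities (totals, LOI, yield, glass mass, the four compositions) are carried in full precision from the weighed amounts at 250.0 g of glass, as written in question or answer.
Per-oxide target masses for 250.0 g glass melt:
  MgO: 33.68% × 250.0 = 84.20 g
  Na2O: 7.319% × 250.0 = 18.30 g
  SiO2: 39.80% × 250.0 = 99.50 g
  ZrO2: 19.20% × 250.0 = 48.00 g
Balance tally, oxide-wise, per the reported batch figures, on the stated basis (sum by sum, the targets are met up to rounding of the answer):
  MgO: 120.4·0.3166 + 96.46·0.4776 = 84.19 g (target 84.20 g)
  Na2O: 31.13·0.5877 = 18.30 g (target 18.30 g)
  SiO2: 120.4·0.6325 + 71.40·0.3267 = 99.48 g (target 99.50 g)
  ZrO2: 71.40·0.6723 = 48.00 g (target 48.00 g)
The glass-mass cross-check: the batch minus its LOI: 250.0 g (targets for the oxides total 250.0 g; stated basis 250.0 g — differing by rounding only).
Adding the batch up: Σ batch = 319.4 g; Σ batch·LOI gives LOI loss = 69.43 g; yield: glass divided by total = 78.26%.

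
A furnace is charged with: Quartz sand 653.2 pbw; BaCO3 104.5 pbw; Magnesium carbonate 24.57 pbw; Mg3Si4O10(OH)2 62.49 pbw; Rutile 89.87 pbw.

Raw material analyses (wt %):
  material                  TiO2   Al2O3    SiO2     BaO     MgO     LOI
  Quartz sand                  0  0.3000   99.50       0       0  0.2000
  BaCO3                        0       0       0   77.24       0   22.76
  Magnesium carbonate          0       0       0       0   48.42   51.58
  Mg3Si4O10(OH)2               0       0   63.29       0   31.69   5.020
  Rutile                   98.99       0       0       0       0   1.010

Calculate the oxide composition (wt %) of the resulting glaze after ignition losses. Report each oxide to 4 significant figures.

Glass mass = 892.8 pbw (batch 934.6 − LOI 41.81).
Composition: TiO2 9.964%, Al2O3 0.2195%, SiO2 77.23%, BaO 9.041%, MgO 3.551%

Values along the way appear rounded to four significant digits at each printed step; every computation carries full precision in every operation. Each reported number sees exactly one rounding — all derived quantities, which include the yield, the five compositions, net glass mass, ignition loss, totals, are carried in full precision, exactly as printed in the question or the answer, from the weighed amounts for 892.8 pbw of glass.
What the batch supplies per oxide:
  TiO2: 89.87·0.9899 = 88.96 pbw
  Al2O3: 653.2·0.003000 = 1.960 pbw
  SiO2: 653.2·0.9950 + 62.49·0.6329 = 689.5 pbw
  BaO: 104.5·0.7724 = 80.72 pbw
  MgO: 24.57·0.4842 + 62.49·0.3169 = 31.70 pbw
LOI: 653.2·0.002000 + 104.5·0.2276 + 24.57·0.5158 + 62.49·0.05020 + 89.87·0.01010 = 41.81 pbw
batch − LOI leaves glass = 934.6 − 41.81 = 892.8 pbw (the oxide masses sum to this)
wt % = 100 × oxide mass / glass mass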